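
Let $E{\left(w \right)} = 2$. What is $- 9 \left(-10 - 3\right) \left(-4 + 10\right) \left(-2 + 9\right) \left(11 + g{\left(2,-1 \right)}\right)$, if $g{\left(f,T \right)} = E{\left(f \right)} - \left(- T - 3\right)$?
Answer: $73710$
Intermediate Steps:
$g{\left(f,T \right)} = 5 + T$ ($g{\left(f,T \right)} = 2 - \left(- T - 3\right) = 2 - \left(-3 - T\right) = 2 + \left(3 + T\right) = 5 + T$)
$- 9 \left(-10 - 3\right) \left(-4 + 10\right) \left(-2 + 9\right) \left(11 + g{\left(2,-1 \right)}\right) = - 9 \left(-10 - 3\right) \left(-4 + 10\right) \left(-2 + 9\right) \left(11 + \left(5 - 1\right)\right) = - 9 \left(\left(-13\right) 6\right) 7 \left(11 + 4\right) = \left(-9\right) \left(-78\right) 7 \cdot 15 = 702 \cdot 105 = 73710$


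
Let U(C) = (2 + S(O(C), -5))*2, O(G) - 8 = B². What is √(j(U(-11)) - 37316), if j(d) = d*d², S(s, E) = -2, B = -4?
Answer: 2*I*√9329 ≈ 193.17*I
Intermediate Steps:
O(G) = 24 (O(G) = 8 + (-4)² = 8 + 16 = 24)
U(C) = 0 (U(C) = (2 - 2)*2 = 0*2 = 0)
j(d) = d³
√(j(U(-11)) - 37316) = √(0³ - 37316) = √(0 - 37316) = √(-37316) = 2*I*√9329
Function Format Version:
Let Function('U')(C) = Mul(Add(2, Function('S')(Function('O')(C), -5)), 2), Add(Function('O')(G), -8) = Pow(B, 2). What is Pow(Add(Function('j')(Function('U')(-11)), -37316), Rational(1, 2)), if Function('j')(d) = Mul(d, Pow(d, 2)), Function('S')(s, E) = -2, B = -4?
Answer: Mul(2, I, Pow(9329, Rational(1, 2))) ≈ Mul(193.17, I)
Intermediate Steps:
Function('O')(G) = 24 (Function('O')(G) = Add(8, Pow(-4, 2)) = Add(8, 16) = 24)
Function('U')(C) = 0 (Function('U')(C) = Mul(Add(2, -2), 2) = Mul(0, 2) = 0)
Function('j')(d) = Pow(d, 3)
Pow(Add(Function('j')(Function('U')(-11)), -37316), Rational(1, 2)) = Pow(Add(Pow(0, 3), -37316), Rational(1, 2)) = Pow(Add(0, -37316), Rational(1, 2)) = Pow(-37316, Rational(1, 2)) = Mul(2, I, Pow(9329, Rational(1, 2)))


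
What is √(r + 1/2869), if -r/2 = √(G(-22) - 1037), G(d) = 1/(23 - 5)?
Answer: √(25821 - 24693483*I*√37330)/8607 ≈ 5.6747 - 5.6746*I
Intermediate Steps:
G(d) = 1/18
r = -I*√37330/3 (r = -2*√(1/18 - 1037) = -I*√37330/3 ≈ -64.403*I)
√(r + 1/2869) = √(-I*√37330/3 + 1/2869) = √(1/2869 - I*√37330/3)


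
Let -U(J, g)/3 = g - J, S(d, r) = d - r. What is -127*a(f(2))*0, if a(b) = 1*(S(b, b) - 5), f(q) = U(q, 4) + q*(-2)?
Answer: 0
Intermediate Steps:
U(J, g) = -3*g + 3*J (U(J, g) = -3*(g - J) = -3*g + 3*J)
f(q) = -12 + q (f(q) = (-3*4 + 3*q) + q*(-2) = (-12 + 3*q) - 2*q = -12 + q)
a(b) = -5 (a(b) = 1*((b - b) - 5) = 1*(0 - 5) = 1*(-5) = -5)
-127*a(f(2))*0 = -127*(-5)*0 = 635*0 = 0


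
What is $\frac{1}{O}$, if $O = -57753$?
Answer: $- \frac{1}{57753} \approx -1.7315 \cdot 10^{-5}$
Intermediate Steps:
$\frac{1}{O} = \frac{1}{-57753} = - \frac{1}{57753}$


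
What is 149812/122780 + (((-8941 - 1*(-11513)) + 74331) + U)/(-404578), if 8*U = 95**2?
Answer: 102059955617/99348173680 ≈ 1.0273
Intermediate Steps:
U = 9025/8 (U = (1/8)*95**2 = (1/8)*9025 = 9025/8 ≈ 1128.1)
149812/122780 + (((-8941 - 1*(-11513)) + 74331) + U)/(-404578) = 149812/122780 + (((-8941 - 1*(-11513)) + 74331) + 9025/8)/(-404578) = 149812*(1/122780) + (((-8941 + 11513) + 74331) + 9025/8)*(-1/404578) = 37453/30695 + ((2572 + 74331) + 9025/8)*(-1/404578) = 37453/30695 + (76903 + 9025/8)*(-1/404578) = 37453/30695 + (624249/8)*(-1/404578) = 37453/30695 - 624249/3236624 = 102059955617/99348173680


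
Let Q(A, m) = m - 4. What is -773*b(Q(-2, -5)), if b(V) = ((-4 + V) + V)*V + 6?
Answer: -157692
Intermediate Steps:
Q(A, m) = -4 + m
b(V) = 6 + V*(-4 + 2*V) (b(V) = (-4 + 2*V)*V + 6 = V*(-4 + 2*V) + 6 = 6 + V*(-4 + 2*V))
-773*b(Q(-2, -5)) = -773*(6 - 4*(-4 - 5) + 2*(-4 - 5)²) = -773*(6 - 4*(-9) + 2*(-9)²) = -773*(6 + 36 + 2*81) = -773*(6 + 36 + 162) = -773*204 = -157692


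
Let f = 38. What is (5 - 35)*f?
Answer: -1140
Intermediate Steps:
(5 - 35)*f = (5 - 35)*38 = -30*38 = -1140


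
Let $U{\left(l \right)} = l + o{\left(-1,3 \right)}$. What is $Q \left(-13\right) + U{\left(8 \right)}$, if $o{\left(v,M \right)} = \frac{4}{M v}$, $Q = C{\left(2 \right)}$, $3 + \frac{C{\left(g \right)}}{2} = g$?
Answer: $\frac{98}{3} \approx 32.667$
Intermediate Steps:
$C{\left(g \right)} = -6 + 2 g$
$Q = -2$ ($Q = -6 + 2 \cdot 2 = -6 + 4 = -2$)
$o{\left(v,M \right)} = \frac{4}{M v}$ ($o{\left(v,M \right)} = 4 \frac{1}{M v} = \frac{4}{M v}$)
$U{\left(l \right)} = - \frac{4}{3} + l$ ($U{\left(l \right)} = l + \frac{4}{3 \left(-1\right)} = l + 4 \cdot \frac{1}{3} \left(-1\right) = l - \frac{4}{3} = - \frac{4}{3} + l$)
$Q \left(-13\right) + U{\left(8 \right)} = \left(-2\right) \left(-13\right) + \left(- \frac{4}{3} + 8\right) = 26 + \frac{20}{3} = \frac{98}{3}$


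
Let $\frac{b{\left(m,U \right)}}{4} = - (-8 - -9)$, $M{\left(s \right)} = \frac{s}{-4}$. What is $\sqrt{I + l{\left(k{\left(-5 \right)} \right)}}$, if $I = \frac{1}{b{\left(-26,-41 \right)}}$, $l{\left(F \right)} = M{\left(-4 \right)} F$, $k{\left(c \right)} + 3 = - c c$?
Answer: $\frac{i \sqrt{113}}{2} \approx 5.3151 i$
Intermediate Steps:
$k{\left(c \right)} = -3 - c^{2}$ ($k{\left(c \right)} = -3 + - c c = -3 - c^{2}$)
$M{\left(s \right)} = - \frac{s}{4}$ ($M{\left(s \right)} = s \left(- \frac{1}{4}\right) = - \frac{s}{4}$)
$l{\left(F \right)} = F$ ($l{\left(F \right)} = \left(- \frac{1}{4}\right) \left(-4\right) F = 1 F = F$)
$b{\left(m,U \right)} = -4$ ($b{\left(m,U \right)} = 4 \left(- (-8 - -9)\right) = 4 \left(- (-8 + 9)\right) = 4 \left(\left(-1\right) 1\right) = 4 \left(-1\right) = -4$)
$I = - \frac{1}{4}$ ($I = \frac{1}{-4} = - \frac{1}{4} \approx -0.25$)
$\sqrt{I + l{\left(k{\left(-5 \right)} \right)}} = \sqrt{- \frac{1}{4} - 28} = \sqrt{- \frac{113}{4}} = \frac{i \sqrt{113}}{2}$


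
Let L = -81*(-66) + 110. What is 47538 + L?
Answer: 52994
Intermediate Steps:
L = 5456 (L = 5346 + 110 = 5456)
47538 + L = 47538 + 5456 = 52994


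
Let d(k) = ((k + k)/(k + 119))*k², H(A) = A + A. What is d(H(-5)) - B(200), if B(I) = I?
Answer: -23800/109 ≈ -218.35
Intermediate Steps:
H(A) = 2*A
d(k) = 2*k³/(119 + k) (d(k) = ((2*k)/(119 + k))*k² = (2*k/(119 + k))*k² = 2*k³/(119 + k))
d(H(-5)) - B(200) = 2*(2*(-5))³/(119 + 2*(-5)) - 1*200 = 2*(-10)³/(119 - 10) - 200 = 2*(-1000)/109 - 200 = 2*(-1000)*(1/109) - 200 = -2000/109 - 200 = -23800/109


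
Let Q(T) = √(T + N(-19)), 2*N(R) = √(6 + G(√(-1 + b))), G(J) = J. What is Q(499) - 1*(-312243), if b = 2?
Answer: 312243 + √(1996 + 2*√7)/2 ≈ 3.1227e+5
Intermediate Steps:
N(R) = √7/2 (N(R) = √(6 + √(-1 + 2))/2 = √(6 + √1)/2 = √(6 + 1)/2 = √7/2)
Q(T) = √(T + √7/2)
Q(499) - 1*(-312243) = √(2*√7 + 4*499)/2 - 1*(-312243) = √(2*√7 + 1996)/2 + 312243 = √(1996 + 2*√7)/2 + 312243 = 312243 + √(1996 + 2*√7)/2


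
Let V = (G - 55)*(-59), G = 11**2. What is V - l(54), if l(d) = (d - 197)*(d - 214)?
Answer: -26774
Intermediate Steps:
l(d) = (-214 + d)*(-197 + d) (l(d) = (-197 + d)*(-214 + d) = (-214 + d)*(-197 + d))
G = 121
V = -3894 (V = (121 - 55)*(-59) = 66*(-59) = -3894)
V - l(54) = -3894 - (42158 + 54**2 - 411*54) = -3894 - (42158 + 2916 - 22194) = -3894 - 1*22880 = -3894 - 22880 = -26774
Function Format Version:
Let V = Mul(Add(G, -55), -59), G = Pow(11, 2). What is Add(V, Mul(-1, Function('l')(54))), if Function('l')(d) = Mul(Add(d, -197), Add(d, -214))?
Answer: -26774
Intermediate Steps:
Function('l')(d) = Mul(Add(-214, d), Add(-197, d)) (Function('l')(d) = Mul(Add(-197, d), Add(-214, d)) = Mul(Add(-214, d), Add(-197, d)))
G = 121
V = -3894 (V = Mul(Add(121, -55), -59) = Mul(66, -59) = -3894)
Add(V, Mul(-1, Function('l')(54))) = Add(-3894, Mul(-1, Add(42158, Pow(54, 2), Mul(-411, 54)))) = Add(-3894, Mul(-1, Add(42158, 2916, -22194))) = Add(-3894, Mul(-1, 22880)) = Add(-3894, -22880) = -26774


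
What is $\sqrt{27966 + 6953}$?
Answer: $\sqrt{34919} \approx 186.87$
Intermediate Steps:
$\sqrt{27966 + 6953} = \sqrt{34919}$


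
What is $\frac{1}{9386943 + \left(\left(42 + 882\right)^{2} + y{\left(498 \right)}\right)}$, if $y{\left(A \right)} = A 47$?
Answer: $\frac{1}{10264125} \approx 9.7427 \cdot 10^{-8}$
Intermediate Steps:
$y{\left(A \right)} = 47 A$
$\frac{1}{9386943 + \left(\left(42 + 882\right)^{2} + y{\left(498 \right)}\right)} = \frac{1}{9386943 + \left(\left(42 + 882\right)^{2} + 47 \cdot 498\right)} = \frac{1}{9386943 + \left(924^{2} + 23406\right)} = \frac{1}{9386943 + \left(853776 + 23406\right)} = \frac{1}{9386943 + 877182} = \frac{1}{10264125}$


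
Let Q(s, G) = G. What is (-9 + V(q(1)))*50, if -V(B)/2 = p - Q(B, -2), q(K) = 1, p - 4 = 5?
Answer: -1550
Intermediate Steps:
p = 9 (p = 4 + 5 = 9)
V(B) = -22 (V(B) = -2*(9 - 1*(-2)) = -2*(9 + 2) = -2*11 = -22)
(-9 + V(q(1)))*50 = (-9 - 22)*50 = -31*50 = -1550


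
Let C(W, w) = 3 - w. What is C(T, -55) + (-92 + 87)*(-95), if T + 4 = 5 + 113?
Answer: 533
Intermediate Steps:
T = 114 (T = -4 + (5 + 113) = -4 + 118 = 114)
C(T, -55) + (-92 + 87)*(-95) = (3 - 1*(-55)) + (-92 + 87)*(-95) = (3 + 55) - 5*(-95) = 58 + 475 = 533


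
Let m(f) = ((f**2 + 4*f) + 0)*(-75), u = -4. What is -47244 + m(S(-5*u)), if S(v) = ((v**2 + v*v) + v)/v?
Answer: -185619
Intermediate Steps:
S(v) = (v + 2*v**2)/v (S(v) = ((v**2 + v**2) + v)/v = (2*v**2 + v)/v = (v + 2*v**2)/v)
m(f) = -300*f - 75*f**2 (m(f) = (f**2 + 4*f)*(-75) = -300*f - 75*f**2)
-47244 + m(S(-5*u)) = -47244 - 75*(1 + 2*(-5*(-4)))*(4 + (1 + 2*(-5*(-4)))) = -47244 - 75*(1 + 2*20)*(4 + (1 + 2*20)) = -47244 - 75*(1 + 40)*(4 + (1 + 40)) = -47244 - 75*41*(4 + 41) = -47244 - 75*41*45 = -47244 - 138375 = -185619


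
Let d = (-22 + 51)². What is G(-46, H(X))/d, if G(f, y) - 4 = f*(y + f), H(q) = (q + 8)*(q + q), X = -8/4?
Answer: 3224/841 ≈ 3.8335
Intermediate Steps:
X = -2 (X = -8*¼ = -2)
H(q) = 2*q*(8 + q) (H(q) = (8 + q)*(2*q) = 2*q*(8 + q))
G(f, y) = 4 + f*(f + y) (G(f, y) = 4 + f*(y + f) = 4 + f*(f + y))
d = 841 (d = 29² = 841)
G(-46, H(X))/d = (4 + (-46)² - 92*(-2)*(8 - 2))/841 = (4 + 2116 - 92*(-2)*6)*(1/841) = (4 + 2116 - 46*(-24))*(1/841) = (4 + 2116 + 1104)*(1/841) = 3224*(1/841) = 3224/841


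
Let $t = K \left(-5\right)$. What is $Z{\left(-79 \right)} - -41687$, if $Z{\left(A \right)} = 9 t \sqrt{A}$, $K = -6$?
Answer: $41687 + 270 i \sqrt{79} \approx 41687.0 + 2399.8 i$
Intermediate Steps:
$t = 30$ ($t = \left(-6\right) \left(-5\right) = 30$)
$Z{\left(A \right)} = 270 \sqrt{A}$ ($Z{\left(A \right)} = 9 \cdot 30 \sqrt{A} = 270 \sqrt{A}$)
$Z{\left(-79 \right)} - -41687 = 270 \sqrt{-79} - -41687 = 270 i \sqrt{79} + 41687 = 41687 + 270 i \sqrt{79}$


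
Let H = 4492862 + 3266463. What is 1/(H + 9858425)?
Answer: 1/17617750 ≈ 5.6761e-8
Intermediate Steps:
H = 7759325
1/(H + 9858425) = 1/(7759325 + 9858425) = 1/17617750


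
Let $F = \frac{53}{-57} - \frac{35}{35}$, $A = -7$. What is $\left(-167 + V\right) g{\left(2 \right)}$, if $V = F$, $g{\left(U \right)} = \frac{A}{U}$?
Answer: $\frac{67403}{114} \approx 591.25$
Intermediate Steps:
$F = - \frac{110}{57}$ ($F = 53 \left(- \frac{1}{57}\right) - 1 = - \frac{53}{57} - 1 = - \frac{110}{57} \approx -1.9298$)
$g{\left(U \right)} = - \frac{7}{U}$
$V = - \frac{110}{57} \approx -1.9298$
$\left(-167 + V\right) g{\left(2 \right)} = \left(-167 - \frac{110}{57}\right) \left(- \frac{7}{2}\right) = - \frac{9629 \left(\left(-7\right) \frac{1}{2}\right)}{57} = \left(- \frac{9629}{57}\right) \left(- \frac{7}{2}\right) = \frac{67403}{114}$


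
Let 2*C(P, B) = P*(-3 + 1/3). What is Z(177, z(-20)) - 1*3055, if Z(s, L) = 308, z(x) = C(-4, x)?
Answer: -2747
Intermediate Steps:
C(P, B) = -4*P/3 (C(P, B) = (P*(-3 + 1/3))/2 = (P*(-3 + ⅓))/2 = (P*(-8/3))/2 = (-8*P/3)/2 = -4*P/3)
z(x) = 16/3 (z(x) = -4/3*(-4) = 16/3)
Z(177, z(-20)) - 1*3055 = 308 - 1*3055 = 308 - 3055 = -2747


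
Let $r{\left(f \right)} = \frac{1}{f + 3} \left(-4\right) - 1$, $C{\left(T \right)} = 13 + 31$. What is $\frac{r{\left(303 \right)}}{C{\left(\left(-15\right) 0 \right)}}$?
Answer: $- \frac{155}{6732} \approx -0.023024$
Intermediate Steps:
$C{\left(T \right)} = 44$
$r{\left(f \right)} = -1 - \frac{4}{3 + f}$ ($r{\left(f \right)} = \frac{1}{3 + f} \left(-4\right) - 1 = - \frac{4}{3 + f} - 1 = -1 - \frac{4}{3 + f}$)
$\frac{r{\left(303 \right)}}{C{\left(\left(-15\right) 0 \right)}} = \frac{\frac{1}{3 + 303} \left(-7 - 303\right)}{44} = \frac{-7 - 303}{306} \cdot \frac{1}{44} = \frac{1}{306} \left(-310\right) \frac{1}{44} = \left(- \frac{155}{153}\right) \frac{1}{44} = - \frac{155}{6732}$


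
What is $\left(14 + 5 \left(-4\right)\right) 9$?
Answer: $-54$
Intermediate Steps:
$\left(14 + 5 \left(-4\right)\right) 9 = \left(14 - 20\right) 9 = \left(-6\right) 9 = -54$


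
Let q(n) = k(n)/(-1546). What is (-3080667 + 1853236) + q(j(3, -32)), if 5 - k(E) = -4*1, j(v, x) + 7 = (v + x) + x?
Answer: -1897608335/1546 ≈ -1.2274e+6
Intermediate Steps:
j(v, x) = -7 + v + 2*x (j(v, x) = -7 + ((v + x) + x) = -7 + (v + 2*x) = -7 + v + 2*x)
k(E) = 9 (k(E) = 5 - (-4) = 5 - 1*(-4) = 5 + 4 = 9)
q(n) = -9/1546 (q(n) = 9/(-1546) = 9*(-1/1546) = -9/1546)
(-3080667 + 1853236) + q(j(3, -32)) = (-3080667 + 1853236) - 9/1546 = -1227431 - 9/1546 = -1897608335/1546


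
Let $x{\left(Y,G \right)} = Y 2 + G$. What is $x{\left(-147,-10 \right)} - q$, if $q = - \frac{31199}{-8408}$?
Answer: $- \frac{2587231}{8408} \approx -307.71$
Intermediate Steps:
$q = \frac{31199}{8408}$ ($q = \left(-31199\right) \left(- \frac{1}{8408}\right) = \frac{31199}{8408} \approx 3.7106$)
$x{\left(Y,G \right)} = G + 2 Y$ ($x{\left(Y,G \right)} = 2 Y + G = G + 2 Y$)
$x{\left(-147,-10 \right)} - q = \left(-10 + 2 \left(-147\right)\right) - \frac{31199}{8408} = \left(-10 - 294\right) - \frac{31199}{8408} = -304 - \frac{31199}{8408} = - \frac{2587231}{8408}$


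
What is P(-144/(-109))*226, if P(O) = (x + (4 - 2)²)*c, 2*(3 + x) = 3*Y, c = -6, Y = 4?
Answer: -9492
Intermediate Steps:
x = 3 (x = -3 + (3*4)/2 = -3 + (½)*12 = -3 + 6 = 3)
P(O) = -42 (P(O) = (3 + (4 - 2)²)*(-6) = (3 + 2²)*(-6) = (3 + 4)*(-6) = 7*(-6) = -42)
P(-144/(-109))*226 = -42*226 = -9492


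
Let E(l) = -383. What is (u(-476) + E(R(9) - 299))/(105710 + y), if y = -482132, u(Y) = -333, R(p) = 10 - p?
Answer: 358/188211 ≈ 0.0019021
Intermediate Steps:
(u(-476) + E(R(9) - 299))/(105710 + y) = (-333 - 383)/(105710 - 482132) = -716/(-376422) = -716*(-1/376422) = 358/188211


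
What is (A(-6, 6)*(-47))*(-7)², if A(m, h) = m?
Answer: 13818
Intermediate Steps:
(A(-6, 6)*(-47))*(-7)² = -6*(-47)*(-7)² = 282*49 = 13818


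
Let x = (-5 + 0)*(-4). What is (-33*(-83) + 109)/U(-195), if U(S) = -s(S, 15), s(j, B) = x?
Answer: -712/5 ≈ -142.40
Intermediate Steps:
x = 20 (x = -5*(-4) = 20)
s(j, B) = 20
U(S) = -20 (U(S) = -1*20 = -20)
(-33*(-83) + 109)/U(-195) = (-33*(-83) + 109)/(-20) = (2739 + 109)*(-1/20) = 2848*(-1/20) = -712/5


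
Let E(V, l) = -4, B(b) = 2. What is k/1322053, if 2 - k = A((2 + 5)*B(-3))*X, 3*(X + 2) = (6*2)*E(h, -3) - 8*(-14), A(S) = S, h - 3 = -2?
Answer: -806/3966159 ≈ -0.00020322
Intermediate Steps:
h = 1 (h = 3 - 2 = 1)
X = 58/3 (X = -2 + ((6*2)*(-4) - 8*(-14))/3 = -2 + (12*(-4) + 112)/3 = -2 + (-48 + 112)/3 = -2 + (⅓)*64 = -2 + 64/3 = 58/3 ≈ 19.333)
k = -806/3 (k = 2 - (2 + 5)*2*58/3 = 2 - 7*2*58/3 = 2 - 14*58/3 = 2 - 1*812/3 = 2 - 812/3 = -806/3 ≈ -268.67)
k/1322053 = -806/3/1322053 = -806/3*1/1322053 = -806/3966159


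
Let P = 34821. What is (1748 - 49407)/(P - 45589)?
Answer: 47659/10768 ≈ 4.4260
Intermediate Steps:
(1748 - 49407)/(P - 45589) = (1748 - 49407)/(34821 - 45589) = -47659/(-10768) = -47659*(-1/10768) = 47659/10768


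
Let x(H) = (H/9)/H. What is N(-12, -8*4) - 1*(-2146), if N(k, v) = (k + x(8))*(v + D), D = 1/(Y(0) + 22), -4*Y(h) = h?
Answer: 500129/198 ≈ 2525.9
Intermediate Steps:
x(H) = ⅑ (x(H) = (H*(⅑))/H = (H/9)/H = ⅑)
Y(h) = -h/4
D = 1/22 (D = 1/(-¼*0 + 22) = 1/(0 + 22) = 1/22 ≈ 0.045455)
N(k, v) = (⅑ + k)*(1/22 + v) (N(k, v) = (k + ⅑)*(v + 1/22) = (⅑ + k)*(1/22 + v))
N(-12, -8*4) - 1*(-2146) = (1/198 + (-8*4)/9 + (1/22)*(-12) - (-96)*4) - 1*(-2146) = (1/198 + (⅑)*(-32) - 6/11 - 12*(-32)) + 2146 = (1/198 - 32/9 - 6/11 + 384) + 2146 = 75221/198 + 2146 = 500129/198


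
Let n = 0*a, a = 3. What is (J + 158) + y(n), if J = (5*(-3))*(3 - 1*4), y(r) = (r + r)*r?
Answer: 173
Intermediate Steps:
n = 0 (n = 0*3 = 0)
y(r) = 2*r² (y(r) = (2*r)*r = 2*r²)
J = 15 (J = -15*(3 - 4) = -15*(-1) = 15)
(J + 158) + y(n) = (15 + 158) + 2*0² = 173 + 2*0 = 173 + 0 = 173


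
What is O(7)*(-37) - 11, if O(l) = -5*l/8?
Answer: 1207/8 ≈ 150.88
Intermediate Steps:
O(l) = -5*l/8
O(7)*(-37) - 11 = -5/8*7*(-37) - 11 = -35/8*(-37) - 11 = 1295/8 - 11 = 1207/8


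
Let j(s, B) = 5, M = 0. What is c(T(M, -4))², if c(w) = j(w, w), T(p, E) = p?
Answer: 25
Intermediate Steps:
c(w) = 5
c(T(M, -4))² = 5² = 25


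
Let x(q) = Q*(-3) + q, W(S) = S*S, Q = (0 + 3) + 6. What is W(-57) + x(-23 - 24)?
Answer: 3175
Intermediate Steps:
Q = 9 (Q = 3 + 6 = 9)
W(S) = S²
x(q) = -27 + q (x(q) = 9*(-3) + q = -27 + q)
W(-57) + x(-23 - 24) = (-57)² + (-27 + (-23 - 24)) = 3249 + (-27 - 47) = 3249 - 74 = 3175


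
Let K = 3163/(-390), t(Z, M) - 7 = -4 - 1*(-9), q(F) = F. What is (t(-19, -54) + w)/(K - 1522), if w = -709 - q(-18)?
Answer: 37830/85249 ≈ 0.44376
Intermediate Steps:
t(Z, M) = 12 (t(Z, M) = 7 + (-4 - 1*(-9)) = 7 + (-4 + 9) = 7 + 5 = 12)
w = -691 (w = -709 - 1*(-18) = -709 + 18 = -691)
K = -3163/390 (K = 3163*(-1/390) = -3163/390 ≈ -8.1103)
(t(-19, -54) + w)/(K - 1522) = (12 - 691)/(-3163/390 - 1522) = -679/(-596743/390) = -679*(-390/596743) = 37830/85249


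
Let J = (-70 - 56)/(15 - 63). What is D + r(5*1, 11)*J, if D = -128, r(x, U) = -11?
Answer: -1255/8 ≈ -156.88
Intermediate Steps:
J = 21/8 (J = -126/(-48) = -126*(-1/48) = 21/8 ≈ 2.6250)
D + r(5*1, 11)*J = -128 - 11*21/8 = -128 - 231/8 = -1255/8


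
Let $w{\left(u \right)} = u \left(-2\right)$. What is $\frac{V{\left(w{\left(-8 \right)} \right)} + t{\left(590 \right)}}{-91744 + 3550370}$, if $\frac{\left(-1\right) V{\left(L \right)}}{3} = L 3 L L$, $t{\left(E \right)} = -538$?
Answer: $- \frac{18701}{1729313} \approx -0.010814$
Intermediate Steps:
$w{\left(u \right)} = - 2 u$
$V{\left(L \right)} = - 9 L^{3}$ ($V{\left(L \right)} = - 3 L 3 L L = - 3 \cdot 3 L^{2} L = - 3 \cdot 3 L^{3} = - 9 L^{3}$)
$\frac{V{\left(w{\left(-8 \right)} \right)} + t{\left(590 \right)}}{-91744 + 3550370} = \frac{- 9 \left(\left(-2\right) \left(-8\right)\right)^{3} - 538}{-91744 + 3550370} = \frac{- 9 \cdot 16^{3} - 538}{3458626} = \left(\left(-9\right) 4096 - 538\right) \frac{1}{3458626} = \left(-36864 - 538\right) \frac{1}{3458626} = \left(-37402\right) \frac{1}{3458626} = - \frac{18701}{1729313}$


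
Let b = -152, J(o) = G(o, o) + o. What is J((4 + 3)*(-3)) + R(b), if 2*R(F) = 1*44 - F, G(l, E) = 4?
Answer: 81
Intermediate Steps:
J(o) = 4 + o
R(F) = 22 - F/2 (R(F) = (1*44 - F)/2 = (44 - F)/2 = 22 - F/2)
J((4 + 3)*(-3)) + R(b) = (4 + (4 + 3)*(-3)) + (22 - ½*(-152)) = (4 + 7*(-3)) + (22 + 76) = (4 - 21) + 98 = -17 + 98 = 81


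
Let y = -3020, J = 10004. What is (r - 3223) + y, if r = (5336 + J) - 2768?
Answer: 6329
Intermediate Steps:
r = 12572 (r = (5336 + 10004) - 2768 = 15340 - 2768 = 12572)
(r - 3223) + y = (12572 - 3223) - 3020 = 9349 - 3020 = 6329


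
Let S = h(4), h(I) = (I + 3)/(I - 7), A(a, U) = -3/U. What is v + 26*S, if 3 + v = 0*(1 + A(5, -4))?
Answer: -191/3 ≈ -63.667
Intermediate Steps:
h(I) = (3 + I)/(-7 + I)
S = -7/3 (S = (3 + 4)/(-7 + 4) = 7/(-3) = -⅓*7 = -7/3 ≈ -2.3333)
v = -3 (v = -3 + 0*(1 - 3/(-4)) = -3 + 0*(1 - 3*(-¼)) = -3 + 0*(1 + ¾) = -3 + 0*(7/4) = -3 + 0 = -3)
v + 26*S = -3 + 26*(-7/3) = -3 - 182/3 = -191/3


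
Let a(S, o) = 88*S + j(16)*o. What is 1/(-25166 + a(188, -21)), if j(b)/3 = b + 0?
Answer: -1/9630 ≈ -0.00010384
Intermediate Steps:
j(b) = 3*b (j(b) = 3*(b + 0) = 3*b)
a(S, o) = 48*o + 88*S (a(S, o) = 88*S + (3*16)*o = 88*S + 48*o = 48*o + 88*S)
1/(-25166 + a(188, -21)) = 1/(-25166 + (48*(-21) + 88*188)) = 1/(-25166 + (-1008 + 16544)) = 1/(-25166 + 15536) = 1/(-9630) = -1/9630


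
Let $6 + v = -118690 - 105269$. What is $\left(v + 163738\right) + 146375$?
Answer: $86148$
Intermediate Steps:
$v = -223965$ ($v = -6 - 223959 = -223965$)
$\left(v + 163738\right) + 146375 = \left(-223965 + 163738\right) + 146375 = -60227 + 146375 = 86148$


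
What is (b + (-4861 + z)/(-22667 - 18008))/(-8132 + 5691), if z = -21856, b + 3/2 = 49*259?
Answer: -1032344259/198575350 ≈ -5.1988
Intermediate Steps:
b = 25379/2 (b = -3/2 + 49*259 = -3/2 + 12691 = 25379/2 ≈ 12690.)
(b + (-4861 + z)/(-22667 - 18008))/(-8132 + 5691) = (25379/2 + (-4861 - 21856)/(-22667 - 18008))/(-8132 + 5691) = (25379/2 - 26717/(-40675))/(-2441) = (25379/2 - 26717*(-1/40675))*(-1/2441) = (25379/2 + 26717/40675)*(-1/2441) = (1032344259/81350)*(-1/2441) = -1032344259/198575350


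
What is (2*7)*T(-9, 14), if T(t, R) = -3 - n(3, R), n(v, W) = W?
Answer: -238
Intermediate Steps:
T(t, R) = -3 - R
(2*7)*T(-9, 14) = (2*7)*(-3 - 1*14) = 14*(-3 - 14) = 14*(-17) = -238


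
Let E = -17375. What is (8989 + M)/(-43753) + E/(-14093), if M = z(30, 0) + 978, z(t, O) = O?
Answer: 619743444/616611029 ≈ 1.0051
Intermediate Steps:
M = 978 (M = 0 + 978 = 978)
(8989 + M)/(-43753) + E/(-14093) = (8989 + 978)/(-43753) - 17375/(-14093) = 9967*(-1/43753) - 17375*(-1/14093) = -9967/43753 + 17375/14093 = 619743444/616611029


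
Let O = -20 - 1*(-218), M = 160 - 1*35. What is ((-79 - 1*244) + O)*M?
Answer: -15625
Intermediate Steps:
M = 125 (M = 160 - 35 = 125)
O = 198 (O = -20 + 218 = 198)
((-79 - 1*244) + O)*M = ((-79 - 1*244) + 198)*125 = ((-79 - 244) + 198)*125 = (-323 + 198)*125 = -125*125 = -15625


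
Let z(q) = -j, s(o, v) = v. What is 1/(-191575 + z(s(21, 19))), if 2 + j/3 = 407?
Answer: -1/192790 ≈ -5.1870e-6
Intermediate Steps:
j = 1215 (j = -6 + 3*407 = -6 + 1221 = 1215)
z(q) = -1215 (z(q) = -1*1215 = -1215)
1/(-191575 + z(s(21, 19))) = 1/(-191575 - 1215) = 1/(-192790) = -1/192790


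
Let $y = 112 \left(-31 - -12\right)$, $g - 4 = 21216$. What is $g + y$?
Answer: $19092$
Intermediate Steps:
$g = 21220$ ($g = 4 + 21216 = 21220$)
$y = -2128$ ($y = 112 \left(-31 + \left(-4 + 16\right)\right) = 112 \left(-31 + 12\right) = 112 \left(-19\right) = -2128$)
$g + y = 21220 - 2128 = 19092$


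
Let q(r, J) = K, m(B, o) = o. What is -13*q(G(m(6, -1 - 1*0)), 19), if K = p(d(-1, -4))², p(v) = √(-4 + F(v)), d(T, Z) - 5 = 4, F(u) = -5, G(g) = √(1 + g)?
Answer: 117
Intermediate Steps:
d(T, Z) = 9 (d(T, Z) = 5 + 4 = 9)
p(v) = 3*I (p(v) = √(-4 - 5) = √(-9) = 3*I)
K = -9 (K = (3*I)² = -9)
q(r, J) = -9
-13*q(G(m(6, -1 - 1*0)), 19) = -13*(-9) = 117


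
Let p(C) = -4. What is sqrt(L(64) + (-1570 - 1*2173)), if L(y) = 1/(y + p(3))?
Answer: I*sqrt(3368685)/30 ≈ 61.18*I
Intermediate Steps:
L(y) = 1/(-4 + y) (L(y) = 1/(y - 4) = 1/(-4 + y))
sqrt(L(64) + (-1570 - 1*2173)) = sqrt(1/(-4 + 64) + (-1570 - 1*2173)) = sqrt(1/60 + (-1570 - 2173)) = sqrt(1/60 - 3743) = sqrt(-224579/60) = I*sqrt(3368685)/30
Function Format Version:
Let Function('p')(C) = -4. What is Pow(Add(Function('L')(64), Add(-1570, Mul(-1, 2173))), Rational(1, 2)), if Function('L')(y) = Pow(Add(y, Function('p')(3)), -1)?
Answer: Mul(Rational(1, 30), I, Pow(3368685, Rational(1, 2))) ≈ Mul(61.180, I)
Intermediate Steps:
Function('L')(y) = Pow(Add(-4, y), -1) (Function('L')(y) = Pow(Add(y, -4), -1) = Pow(Add(-4, y), -1))
Pow(Add(Function('L')(64), Add(-1570, Mul(-1, 2173))), Rational(1, 2)) = Pow(Add(Pow(Add(-4, 64), -1), Add(-1570, Mul(-1, 2173))), Rational(1, 2)) = Pow(Add(Pow(60, -1), Add(-1570, -2173)), Rational(1, 2)) = Pow(Add(Rational(1, 60), -3743), Rational(1, 2)) = Pow(Rational(-224579, 60), Rational(1, 2)) = Mul(Rational(1, 30), I, Pow(3368685, Rational(1, 2)))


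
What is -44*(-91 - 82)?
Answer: 7612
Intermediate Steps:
-44*(-91 - 82) = -44*(-173) = 7612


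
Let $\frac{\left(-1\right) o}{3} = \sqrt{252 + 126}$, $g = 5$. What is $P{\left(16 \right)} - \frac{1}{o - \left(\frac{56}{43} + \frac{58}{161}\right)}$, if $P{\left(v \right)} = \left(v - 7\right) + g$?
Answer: $\frac{1140388498641}{81459167179} + \frac{431351361 \sqrt{42}}{162918334358} \approx 14.017$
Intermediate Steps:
$P{\left(v \right)} = -2 + v$ ($P{\left(v \right)} = \left(v - 7\right) + 5 = \left(-7 + v\right) + 5 = -2 + v$)
$o = - 9 \sqrt{42}$ ($o = - 3 \sqrt{252 + 126} = - 3 \sqrt{378} = - 3 \cdot 3 \sqrt{42} = - 9 \sqrt{42} \approx -58.327$)
$P{\left(16 \right)} - \frac{1}{o - \left(\frac{56}{43} + \frac{58}{161}\right)} = \left(-2 + 16\right) - \frac{1}{- 9 \sqrt{42} - \left(\frac{56}{43} + \frac{58}{161}\right)} = 14 - \frac{1}{- 9 \sqrt{42} - \frac{11510}{6923}} = 14 - \frac{1}{- \frac{11510}{6923} - 9 \sqrt{42}}$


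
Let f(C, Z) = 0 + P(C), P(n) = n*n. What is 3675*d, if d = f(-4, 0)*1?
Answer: 58800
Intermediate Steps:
P(n) = n²
f(C, Z) = C² (f(C, Z) = 0 + C² = C²)
d = 16 (d = (-4)²*1 = 16*1 = 16)
3675*d = 3675*16 = 58800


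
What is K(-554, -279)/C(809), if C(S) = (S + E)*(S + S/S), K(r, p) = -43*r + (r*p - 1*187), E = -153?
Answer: 178201/531360 ≈ 0.33537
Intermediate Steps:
K(r, p) = -187 - 43*r + p*r (K(r, p) = -43*r + (p*r - 187) = -43*r + (-187 + p*r) = -187 - 43*r + p*r)
C(S) = (1 + S)*(-153 + S) (C(S) = (S - 153)*(S + S/S) = (-153 + S)*(S + 1) = (-153 + S)*(1 + S) = (1 + S)*(-153 + S))
K(-554, -279)/C(809) = (-187 - 43*(-554) - 279*(-554))/(-153 + 809² - 152*809) = (-187 + 23822 + 154566)/(-153 + 654481 - 122968) = 178201/531360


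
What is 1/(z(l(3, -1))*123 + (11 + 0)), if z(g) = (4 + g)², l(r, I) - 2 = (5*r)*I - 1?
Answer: 1/12311 ≈ 8.1228e-5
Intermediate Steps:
l(r, I) = 1 + 5*I*r (l(r, I) = 2 + ((5*r)*I - 1) = 2 + (5*I*r - 1) = 2 + (-1 + 5*I*r) = 1 + 5*I*r)
1/(z(l(3, -1))*123 + (11 + 0)) = 1/((4 + (1 + 5*(-1)*3))²*123 + (11 + 0)) = 1/((4 + (1 - 15))²*123 + 11) = 1/((4 - 14)²*123 + 11) = 1/((-10)²*123 + 11) = 1/(100*123 + 11) = 1/(12300 + 11) = 1/12311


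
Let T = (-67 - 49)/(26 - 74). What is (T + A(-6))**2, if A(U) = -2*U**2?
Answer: 697225/144 ≈ 4841.8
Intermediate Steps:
T = 29/12 (T = -116/(-48) = -116*(-1/48) = 29/12 ≈ 2.4167)
(T + A(-6))**2 = (29/12 - 2*(-6)**2)**2 = (29/12 - 2*36)**2 = (29/12 - 72)**2 = (-835/12)**2 = 697225/144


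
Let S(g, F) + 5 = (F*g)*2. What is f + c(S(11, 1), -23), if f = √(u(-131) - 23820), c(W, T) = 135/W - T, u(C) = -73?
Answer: 526/17 + I*√23893 ≈ 30.941 + 154.57*I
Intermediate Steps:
S(g, F) = -5 + 2*F*g (S(g, F) = -5 + (F*g)*2 = -5 + 2*F*g)
c(W, T) = -T + 135/W
f = I*√23893 (f = √(-73 - 23820) = √(-23893) = I*√23893 ≈ 154.57*I)
f + c(S(11, 1), -23) = I*√23893 + (-1*(-23) + 135/(-5 + 2*1*11)) = I*√23893 + (23 + 135/(-5 + 22)) = I*√23893 + (23 + 135/17) = I*√23893 + 526/17 = 526/17 + I*√23893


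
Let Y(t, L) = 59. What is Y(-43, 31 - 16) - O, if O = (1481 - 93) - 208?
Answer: -1121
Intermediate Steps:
O = 1180 (O = 1388 - 208 = 1180)
Y(-43, 31 - 16) - O = 59 - 1*1180 = 59 - 1180 = -1121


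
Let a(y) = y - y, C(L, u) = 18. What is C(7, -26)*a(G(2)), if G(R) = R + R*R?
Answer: 0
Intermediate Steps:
G(R) = R + R**2
a(y) = 0
C(7, -26)*a(G(2)) = 18*0 = 0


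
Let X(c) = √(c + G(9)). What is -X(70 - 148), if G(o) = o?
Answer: -I*√69 ≈ -8.3066*I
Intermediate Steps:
X(c) = √(9 + c) (X(c) = √(c + 9) = √(9 + c))
-X(70 - 148) = -√(9 + (70 - 148)) = -√(9 - 78) = -√(-69) = -I*√69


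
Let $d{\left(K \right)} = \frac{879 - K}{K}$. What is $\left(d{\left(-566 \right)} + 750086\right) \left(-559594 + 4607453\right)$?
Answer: $\frac{1718507329928429}{566} \approx 3.0362 \cdot 10^{12}$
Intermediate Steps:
$d{\left(K \right)} = \frac{879 - K}{K}$
$\left(d{\left(-566 \right)} + 750086\right) \left(-559594 + 4607453\right) = \left(\frac{879 - -566}{-566} + 750086\right) \left(-559594 + 4607453\right) = \left(- \frac{879 + 566}{566} + 750086\right) 4047859 = \left(\left(- \frac{1}{566}\right) 1445 + 750086\right) 4047859 = \left(- \frac{1445}{566} + 750086\right) 4047859 = \frac{424547231}{566} \cdot 4047859 = \frac{1718507329928429}{566}$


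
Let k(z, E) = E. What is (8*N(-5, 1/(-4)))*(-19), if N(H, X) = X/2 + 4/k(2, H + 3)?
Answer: 323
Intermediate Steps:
N(H, X) = X/2 + 4/(3 + H) (N(H, X) = X/2 + 4/(H + 3) = X*(½) + 4/(3 + H) = X/2 + 4/(3 + H))
(8*N(-5, 1/(-4)))*(-19) = (8*((8 + (3 - 5)/(-4))/(2*(3 - 5))))*(-19) = (8*((½)*(8 - ¼*(-2))/(-2)))*(-19) = (8*((½)*(-½)*(8 + ½)))*(-19) = (8*((½)*(-½)*(17/2)))*(-19) = (8*(-17/8))*(-19) = -17*(-19) = 323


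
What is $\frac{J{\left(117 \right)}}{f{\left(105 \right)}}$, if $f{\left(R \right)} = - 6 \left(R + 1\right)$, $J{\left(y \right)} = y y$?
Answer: $- \frac{4563}{212} \approx -21.524$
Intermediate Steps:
$J{\left(y \right)} = y^{2}$
$f{\left(R \right)} = -6 - 6 R$ ($f{\left(R \right)} = - 6 \left(1 + R\right) = -6 - 6 R$)
$\frac{J{\left(117 \right)}}{f{\left(105 \right)}} = \frac{117^{2}}{-6 - 630} = \frac{13689}{-6 - 630} = \frac{13689}{-636} = 13689 \left(- \frac{1}{636}\right) = - \frac{4563}{212}$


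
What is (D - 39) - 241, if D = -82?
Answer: -362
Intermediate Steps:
(D - 39) - 241 = (-82 - 39) - 241 = -121 - 241 = -362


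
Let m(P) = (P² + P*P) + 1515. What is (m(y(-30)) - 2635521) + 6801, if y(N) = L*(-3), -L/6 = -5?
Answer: -2611005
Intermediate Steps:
L = 30 (L = -6*(-5) = 30)
y(N) = -90 (y(N) = 30*(-3) = -90)
m(P) = 1515 + 2*P² (m(P) = (P² + P²) + 1515 = 2*P² + 1515 = 1515 + 2*P²)
(m(y(-30)) - 2635521) + 6801 = ((1515 + 2*(-90)²) - 2635521) + 6801 = ((1515 + 2*8100) - 2635521) + 6801 = ((1515 + 16200) - 2635521) + 6801 = (17715 - 2635521) + 6801 = -2617806 + 6801 = -2611005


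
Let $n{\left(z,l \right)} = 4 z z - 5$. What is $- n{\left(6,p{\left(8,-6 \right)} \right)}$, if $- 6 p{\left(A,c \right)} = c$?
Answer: $-139$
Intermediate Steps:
$p{\left(A,c \right)} = - \frac{c}{6}$
$n{\left(z,l \right)} = -5 + 4 z^{2}$ ($n{\left(z,l \right)} = 4 z^{2} - 5 = -5 + 4 z^{2}$)
$- n{\left(6,p{\left(8,-6 \right)} \right)} = - (-5 + 4 \cdot 6^{2}) = - (-5 + 4 \cdot 36) = - (-5 + 144) = \left(-1\right) 139 = -139$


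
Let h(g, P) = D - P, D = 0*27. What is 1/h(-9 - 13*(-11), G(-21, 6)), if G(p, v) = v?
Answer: -1/6 ≈ -0.16667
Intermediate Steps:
D = 0
h(g, P) = -P (h(g, P) = 0 - P = -P)
1/h(-9 - 13*(-11), G(-21, 6)) = 1/(-1*6) = 1/(-6) = -1/6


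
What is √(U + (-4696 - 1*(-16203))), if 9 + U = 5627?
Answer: 5*√685 ≈ 130.86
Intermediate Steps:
U = 5618 (U = -9 + 5627 = 5618)
√(U + (-4696 - 1*(-16203))) = √(5618 + (-4696 - 1*(-16203))) = √(5618 + (-4696 + 16203)) = √(5618 + 11507) = √17125 = 5*√685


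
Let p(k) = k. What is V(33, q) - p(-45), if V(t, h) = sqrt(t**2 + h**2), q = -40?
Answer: 45 + sqrt(2689) ≈ 96.856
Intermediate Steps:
V(t, h) = sqrt(h**2 + t**2)
V(33, q) - p(-45) = sqrt((-40)**2 + 33**2) - 1*(-45) = sqrt(1600 + 1089) + 45 = sqrt(2689) + 45 = 45 + sqrt(2689)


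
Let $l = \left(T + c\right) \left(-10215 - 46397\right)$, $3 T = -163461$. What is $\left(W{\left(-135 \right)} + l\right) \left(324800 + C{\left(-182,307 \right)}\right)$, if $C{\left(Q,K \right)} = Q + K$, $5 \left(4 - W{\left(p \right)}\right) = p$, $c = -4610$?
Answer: $1087068883420375$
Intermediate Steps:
$T = -54487$ ($T = \frac{1}{3} \left(-163461\right) = -54487$)
$W{\left(p \right)} = 4 - \frac{p}{5}$
$l = 3345599364$ ($l = \left(-54487 - 4610\right) \left(-10215 - 46397\right) = \left(-59097\right) \left(-56612\right) = 3345599364$)
$C{\left(Q,K \right)} = K + Q$
$\left(W{\left(-135 \right)} + l\right) \left(324800 + C{\left(-182,307 \right)}\right) = \left(\left(4 - -27\right) + 3345599364\right) \left(324800 + \left(307 - 182\right)\right) = \left(\left(4 + 27\right) + 3345599364\right) \left(324800 + 125\right) = \left(31 + 3345599364\right) 324925 = 3345599395 \cdot 324925 = 1087068883420375$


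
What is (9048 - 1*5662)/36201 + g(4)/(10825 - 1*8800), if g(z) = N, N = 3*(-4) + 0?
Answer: 713582/8145225 ≈ 0.087607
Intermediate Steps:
N = -12 (N = -12 + 0 = -12)
g(z) = -12
(9048 - 1*5662)/36201 + g(4)/(10825 - 1*8800) = (9048 - 1*5662)/36201 - 12/(10825 - 1*8800) = (9048 - 5662)*(1/36201) - 12/(10825 - 8800) = 3386*(1/36201) - 12/2025 = 3386/36201 - 12*1/2025 = 3386/36201 - 4/675 = 713582/8145225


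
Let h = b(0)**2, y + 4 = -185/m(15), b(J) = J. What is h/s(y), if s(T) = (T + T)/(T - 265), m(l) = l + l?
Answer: 0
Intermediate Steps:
m(l) = 2*l
y = -61/6 (y = -4 - 185/(2*15) = -4 - 185/30 = -4 - 185*1/30 = -4 - 37/6 = -61/6 ≈ -10.167)
s(T) = 2*T/(-265 + T) (s(T) = (2*T)/(-265 + T) = 2*T/(-265 + T))
h = 0 (h = 0**2 = 0)
h/s(y) = 0/((2*(-61/6)/(-265 - 61/6))) = 0/((2*(-61/6)/(-1651/6))) = 0/((2*(-61/6)*(-6/1651))) = 0/(122/1651) = 0*(1651/122) = 0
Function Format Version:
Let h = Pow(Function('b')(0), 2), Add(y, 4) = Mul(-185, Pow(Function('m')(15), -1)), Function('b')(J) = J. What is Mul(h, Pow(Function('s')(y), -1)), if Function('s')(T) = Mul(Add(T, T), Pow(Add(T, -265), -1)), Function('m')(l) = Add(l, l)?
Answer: 0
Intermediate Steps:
Function('m')(l) = Mul(2, l)
y = Rational(-61, 6) (y = Add(-4, Mul(-185, Pow(Mul(2, 15), -1))) = Add(-4, Mul(-185, Pow(30, -1))) = Add(-4, Mul(-185, Rational(1, 30))) = Add(-4, Rational(-37, 6)) = Rational(-61, 6) ≈ -10.167)
Function('s')(T) = Mul(2, T, Pow(Add(-265, T), -1)) (Function('s')(T) = Mul(Mul(2, T), Pow(Add(-265, T), -1)) = Mul(2, T, Pow(Add(-265, T), -1)))
h = 0 (h = Pow(0, 2) = 0)
Mul(h, Pow(Function('s')(y), -1)) = Mul(0, Pow(Mul(2, Rational(-61, 6), Pow(Add(-265, Rational(-61, 6)), -1)), -1)) = Mul(0, Pow(Mul(2, Rational(-61, 6), Pow(Rational(-1651, 6), -1)), -1)) = Mul(0, Pow(Mul(2, Rational(-61, 6), Rational(-6, 1651)), -1)) = Mul(0, Pow(Rational(122, 1651), -1)) = Mul(0, Rational(1651, 122)) = 0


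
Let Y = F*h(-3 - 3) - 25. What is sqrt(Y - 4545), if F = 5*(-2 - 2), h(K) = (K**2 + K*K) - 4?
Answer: I*sqrt(5930) ≈ 77.006*I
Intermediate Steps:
h(K) = -4 + 2*K**2 (h(K) = (K**2 + K**2) - 4 = 2*K**2 - 4 = -4 + 2*K**2)
F = -20 (F = 5*(-4) = -20)
Y = -1385 (Y = -20*(-4 + 2*(-3 - 3)**2) - 25 = -20*(-4 + 2*(-6)**2) - 25 = -20*(-4 + 2*36) - 25 = -20*(-4 + 72) - 25 = -20*68 - 25 = -1360 - 25 = -1385)
sqrt(Y - 4545) = sqrt(-1385 - 4545) = sqrt(-5930) = I*sqrt(5930)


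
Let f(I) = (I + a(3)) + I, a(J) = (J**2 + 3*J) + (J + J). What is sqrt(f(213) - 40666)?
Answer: 2*I*sqrt(10054) ≈ 200.54*I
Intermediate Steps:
a(J) = J**2 + 5*J (a(J) = (J**2 + 3*J) + 2*J = J**2 + 5*J)
f(I) = 24 + 2*I (f(I) = (I + 3*(5 + 3)) + I = (I + 3*8) + I = (I + 24) + I = (24 + I) + I = 24 + 2*I)
sqrt(f(213) - 40666) = sqrt((24 + 2*213) - 40666) = sqrt((24 + 426) - 40666) = sqrt(450 - 40666) = sqrt(-40216) = 2*I*sqrt(10054)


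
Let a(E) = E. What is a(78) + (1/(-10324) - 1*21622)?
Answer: -222420257/10324 ≈ -21544.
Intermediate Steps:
a(78) + (1/(-10324) - 1*21622) = 78 + (1/(-10324) - 1*21622) = 78 + (-1/10324 - 21622) = 78 - 223225529/10324 = -222420257/10324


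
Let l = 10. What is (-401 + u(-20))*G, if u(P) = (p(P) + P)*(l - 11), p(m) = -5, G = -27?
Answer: 10152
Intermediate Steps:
u(P) = 5 - P (u(P) = (-5 + P)*(10 - 11) = (-5 + P)*(-1) = 5 - P)
(-401 + u(-20))*G = (-401 + (5 - 1*(-20)))*(-27) = (-401 + (5 + 20))*(-27) = (-401 + 25)*(-27) = -376*(-27) = 10152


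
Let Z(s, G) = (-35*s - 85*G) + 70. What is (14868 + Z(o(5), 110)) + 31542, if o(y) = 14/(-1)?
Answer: 37620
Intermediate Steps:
o(y) = -14 (o(y) = 14*(-1) = -14)
Z(s, G) = 70 - 85*G - 35*s (Z(s, G) = (-85*G - 35*s) + 70 = 70 - 85*G - 35*s)
(14868 + Z(o(5), 110)) + 31542 = (14868 + (70 - 85*110 - 35*(-14))) + 31542 = (14868 + (70 - 9350 + 490)) + 31542 = (14868 - 8790) + 31542 = 6078 + 31542 = 37620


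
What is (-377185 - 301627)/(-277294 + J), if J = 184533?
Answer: 678812/92761 ≈ 7.3179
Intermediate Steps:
(-377185 - 301627)/(-277294 + J) = (-377185 - 301627)/(-277294 + 184533) = -678812/(-92761) = -678812*(-1/92761) = 678812/92761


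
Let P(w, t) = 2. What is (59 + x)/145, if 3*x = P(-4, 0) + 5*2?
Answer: 63/145 ≈ 0.43448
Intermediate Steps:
x = 4 (x = (2 + 5*2)/3 = (2 + 10)/3 = (⅓)*12 = 4)
(59 + x)/145 = (59 + 4)/145 = (1/145)*63 = 63/145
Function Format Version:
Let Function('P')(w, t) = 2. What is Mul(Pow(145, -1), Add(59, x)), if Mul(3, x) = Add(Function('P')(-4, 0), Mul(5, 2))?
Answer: Rational(63, 145) ≈ 0.43448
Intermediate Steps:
x = 4 (x = Mul(Rational(1, 3), Add(2, Mul(5, 2))) = Mul(Rational(1, 3), Add(2, 10)) = Mul(Rational(1, 3), 12) = 4)
Mul(Pow(145, -1), Add(59, x)) = Mul(Pow(145, -1), Add(59, 4)) = Mul(Rational(1, 145), 63) = Rational(63, 145)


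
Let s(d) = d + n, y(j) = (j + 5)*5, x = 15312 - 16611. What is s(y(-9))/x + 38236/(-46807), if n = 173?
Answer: -18943345/20267431 ≈ -0.93467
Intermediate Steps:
x = -1299
y(j) = 25 + 5*j (y(j) = (5 + j)*5 = 25 + 5*j)
s(d) = 173 + d (s(d) = d + 173 = 173 + d)
s(y(-9))/x + 38236/(-46807) = (173 + (25 + 5*(-9)))/(-1299) + 38236/(-46807) = (173 + (25 - 45))*(-1/1299) + 38236*(-1/46807) = (173 - 20)*(-1/1299) - 38236/46807 = 153*(-1/1299) - 38236/46807 = -51/433 - 38236/46807 = -18943345/20267431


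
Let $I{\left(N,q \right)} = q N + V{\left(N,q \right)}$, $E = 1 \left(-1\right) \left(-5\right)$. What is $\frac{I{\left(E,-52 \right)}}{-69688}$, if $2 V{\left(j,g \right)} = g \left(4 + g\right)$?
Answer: $- \frac{247}{17422} \approx -0.014177$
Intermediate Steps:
$V{\left(j,g \right)} = \frac{g \left(4 + g\right)}{2}$
$E = 5$ ($E = \left(-1\right) \left(-5\right) = 5$)
$I{\left(N,q \right)} = N q + \frac{q \left(4 + q\right)}{2}$ ($I{\left(N,q \right)} = q N + \frac{q \left(4 + q\right)}{2} = N q + \frac{q \left(4 + q\right)}{2}$)
$\frac{I{\left(E,-52 \right)}}{-69688} = \frac{\frac{1}{2} \left(-52\right) \left(4 - 52 + 2 \cdot 5\right)}{-69688} = \frac{1}{2} \left(-52\right) \left(4 - 52 + 10\right) \left(- \frac{1}{69688}\right) = \frac{1}{2} \left(-52\right) \left(-38\right) \left(- \frac{1}{69688}\right) = 988 \left(- \frac{1}{69688}\right) = - \frac{247}{17422}$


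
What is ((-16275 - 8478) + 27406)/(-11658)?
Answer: -2653/11658 ≈ -0.22757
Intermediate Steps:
((-16275 - 8478) + 27406)/(-11658) = (-24753 + 27406)*(-1/11658) = 2653*(-1/11658) = -2653/11658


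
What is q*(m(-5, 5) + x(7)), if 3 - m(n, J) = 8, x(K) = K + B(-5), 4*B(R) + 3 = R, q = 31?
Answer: 0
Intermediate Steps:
B(R) = -3/4 + R/4
x(K) = -2 + K (x(K) = K + (-3/4 + (1/4)*(-5)) = K + (-3/4 - 5/4) = K - 2 = -2 + K)
m(n, J) = -5 (m(n, J) = 3 - 1*8 = 3 - 8 = -5)
q*(m(-5, 5) + x(7)) = 31*(-5 + (-2 + 7)) = 31*(-5 + 5) = 31*0 = 0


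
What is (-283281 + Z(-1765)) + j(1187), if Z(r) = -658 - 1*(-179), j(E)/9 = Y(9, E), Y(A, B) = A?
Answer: -283679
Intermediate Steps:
j(E) = 81 (j(E) = 9*9 = 81)
Z(r) = -479 (Z(r) = -658 + 179 = -479)
(-283281 + Z(-1765)) + j(1187) = (-283281 - 479) + 81 = -283760 + 81 = -283679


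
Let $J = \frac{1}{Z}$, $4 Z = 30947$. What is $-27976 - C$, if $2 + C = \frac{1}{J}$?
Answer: $- \frac{142843}{4} \approx -35711.0$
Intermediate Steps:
$Z = \frac{30947}{4}$ ($Z = \frac{1}{4} \cdot 30947 = \frac{30947}{4} \approx 7736.8$)
$J = \frac{4}{30947}$ ($J = \frac{1}{\frac{30947}{4}} = \frac{4}{30947} \approx 0.00012925$)
$C = \frac{30939}{4}$ ($C = -2 + \frac{1}{\frac{4}{30947}} = -2 + \frac{30947}{4} = \frac{30939}{4} \approx 7734.8$)
$-27976 - C = -27976 - \frac{30939}{4} = - \frac{142843}{4}$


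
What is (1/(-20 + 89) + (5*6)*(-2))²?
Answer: 17131321/4761 ≈ 3598.3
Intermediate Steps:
(1/(-20 + 89) + (5*6)*(-2))² = (1/69 + 30*(-2))² = (1/69 - 60)² = (-4139/69)² = 17131321/4761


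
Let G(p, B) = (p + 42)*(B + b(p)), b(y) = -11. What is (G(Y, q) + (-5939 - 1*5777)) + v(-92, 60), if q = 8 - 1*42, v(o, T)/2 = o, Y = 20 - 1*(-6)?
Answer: -14960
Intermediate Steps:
Y = 26 (Y = 20 + 6 = 26)
v(o, T) = 2*o
q = -34 (q = 8 - 42 = -34)
G(p, B) = (-11 + B)*(42 + p) (G(p, B) = (p + 42)*(B - 11) = (42 + p)*(-11 + B) = (-11 + B)*(42 + p))
(G(Y, q) + (-5939 - 1*5777)) + v(-92, 60) = ((-462 - 11*26 + 42*(-34) - 34*26) + (-5939 - 1*5777)) + 2*(-92) = ((-462 - 286 - 1428 - 884) + (-5939 - 5777)) - 184 = (-3060 - 11716) - 184 = -14776 - 184 = -14960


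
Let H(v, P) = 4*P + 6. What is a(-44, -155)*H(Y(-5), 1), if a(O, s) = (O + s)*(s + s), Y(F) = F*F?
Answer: 616900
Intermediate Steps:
Y(F) = F²
H(v, P) = 6 + 4*P
a(O, s) = 2*s*(O + s) (a(O, s) = (O + s)*(2*s) = 2*s*(O + s))
a(-44, -155)*H(Y(-5), 1) = (2*(-155)*(-44 - 155))*(6 + 4*1) = (2*(-155)*(-199))*(6 + 4) = 61690*10 = 616900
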